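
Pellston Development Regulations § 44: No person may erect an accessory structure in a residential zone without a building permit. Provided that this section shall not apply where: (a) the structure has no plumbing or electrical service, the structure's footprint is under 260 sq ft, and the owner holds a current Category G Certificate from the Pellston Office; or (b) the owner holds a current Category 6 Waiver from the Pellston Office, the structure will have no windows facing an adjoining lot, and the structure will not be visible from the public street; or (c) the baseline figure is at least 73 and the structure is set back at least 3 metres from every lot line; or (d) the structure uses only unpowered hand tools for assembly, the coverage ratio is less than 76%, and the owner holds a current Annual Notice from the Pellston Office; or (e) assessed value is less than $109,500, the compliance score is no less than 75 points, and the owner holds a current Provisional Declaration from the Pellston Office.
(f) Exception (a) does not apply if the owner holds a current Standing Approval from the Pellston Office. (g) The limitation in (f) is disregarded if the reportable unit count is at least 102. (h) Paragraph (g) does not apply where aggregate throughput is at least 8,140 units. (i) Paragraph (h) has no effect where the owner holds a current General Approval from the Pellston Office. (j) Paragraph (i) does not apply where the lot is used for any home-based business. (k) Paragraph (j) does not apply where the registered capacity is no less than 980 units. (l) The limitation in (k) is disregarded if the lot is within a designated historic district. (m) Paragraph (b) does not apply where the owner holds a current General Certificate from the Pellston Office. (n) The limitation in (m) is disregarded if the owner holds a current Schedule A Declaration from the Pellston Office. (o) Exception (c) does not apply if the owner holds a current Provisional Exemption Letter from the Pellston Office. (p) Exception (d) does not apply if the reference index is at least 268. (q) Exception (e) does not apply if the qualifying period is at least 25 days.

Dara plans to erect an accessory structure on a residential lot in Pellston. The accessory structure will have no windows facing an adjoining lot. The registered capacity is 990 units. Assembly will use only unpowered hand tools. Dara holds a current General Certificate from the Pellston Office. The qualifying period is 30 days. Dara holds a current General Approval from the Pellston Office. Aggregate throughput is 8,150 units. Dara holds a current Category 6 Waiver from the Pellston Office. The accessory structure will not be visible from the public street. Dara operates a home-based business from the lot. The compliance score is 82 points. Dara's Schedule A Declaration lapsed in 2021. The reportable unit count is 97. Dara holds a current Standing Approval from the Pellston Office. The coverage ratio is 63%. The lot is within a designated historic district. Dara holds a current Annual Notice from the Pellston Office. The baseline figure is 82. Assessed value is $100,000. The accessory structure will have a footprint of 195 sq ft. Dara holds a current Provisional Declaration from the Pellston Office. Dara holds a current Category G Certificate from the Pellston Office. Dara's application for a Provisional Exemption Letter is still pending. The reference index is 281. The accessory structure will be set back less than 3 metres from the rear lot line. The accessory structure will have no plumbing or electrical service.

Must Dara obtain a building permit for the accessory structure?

Yes — Dara must obtain a building permit.

Exception (a) is satisfied on its face — there is no plumbing or electrical service; the structure's footprint is 195 sq ft, under the 260 sq ft limit; a current Category G Certificate is held. However, paragraphs (f)–(l) must be considered: (f) operates against (a): a current Standing Approval is held. (g) is inapplicable (the reportable unit count is 97, short of 102), so (f) stands. (a) is therefore removed.
Exception (b)'s conditions are all satisfied: a current Category 6 Waiver is held; no windows face an adjoining lot; the structure will not be visible from the street. However, paragraphs (m)–(n) must be considered: (m) operates — a current General Certificate is held. (n) does not operate here (the Schedule A Declaration is not current), so (m) stands. So (b) is unavailable.
Exception (c) does not apply: the rear setback is under 3 m.
Exception (d): assembly uses only hand tools; the coverage ratio is 63%, less than the 76% limit; a current Annual Notice is held — every condition holds. But applying paragraph (p): (p) operates against (d): the reference index is 281, meeting the 268 threshold. (d) is therefore removed.
All of (e)'s requirements are met (assessed value is $100,000, less than the $109,500 limit; the compliance score is 82 points, meeting the 75 points threshold; a current Provisional Declaration is held). But applying paragraph (q): (q) is engaged — the qualifying period is 30 days, meeting the 25 days threshold. (e) is therefore removed.
None of the exceptions is available; § 44 applies in full.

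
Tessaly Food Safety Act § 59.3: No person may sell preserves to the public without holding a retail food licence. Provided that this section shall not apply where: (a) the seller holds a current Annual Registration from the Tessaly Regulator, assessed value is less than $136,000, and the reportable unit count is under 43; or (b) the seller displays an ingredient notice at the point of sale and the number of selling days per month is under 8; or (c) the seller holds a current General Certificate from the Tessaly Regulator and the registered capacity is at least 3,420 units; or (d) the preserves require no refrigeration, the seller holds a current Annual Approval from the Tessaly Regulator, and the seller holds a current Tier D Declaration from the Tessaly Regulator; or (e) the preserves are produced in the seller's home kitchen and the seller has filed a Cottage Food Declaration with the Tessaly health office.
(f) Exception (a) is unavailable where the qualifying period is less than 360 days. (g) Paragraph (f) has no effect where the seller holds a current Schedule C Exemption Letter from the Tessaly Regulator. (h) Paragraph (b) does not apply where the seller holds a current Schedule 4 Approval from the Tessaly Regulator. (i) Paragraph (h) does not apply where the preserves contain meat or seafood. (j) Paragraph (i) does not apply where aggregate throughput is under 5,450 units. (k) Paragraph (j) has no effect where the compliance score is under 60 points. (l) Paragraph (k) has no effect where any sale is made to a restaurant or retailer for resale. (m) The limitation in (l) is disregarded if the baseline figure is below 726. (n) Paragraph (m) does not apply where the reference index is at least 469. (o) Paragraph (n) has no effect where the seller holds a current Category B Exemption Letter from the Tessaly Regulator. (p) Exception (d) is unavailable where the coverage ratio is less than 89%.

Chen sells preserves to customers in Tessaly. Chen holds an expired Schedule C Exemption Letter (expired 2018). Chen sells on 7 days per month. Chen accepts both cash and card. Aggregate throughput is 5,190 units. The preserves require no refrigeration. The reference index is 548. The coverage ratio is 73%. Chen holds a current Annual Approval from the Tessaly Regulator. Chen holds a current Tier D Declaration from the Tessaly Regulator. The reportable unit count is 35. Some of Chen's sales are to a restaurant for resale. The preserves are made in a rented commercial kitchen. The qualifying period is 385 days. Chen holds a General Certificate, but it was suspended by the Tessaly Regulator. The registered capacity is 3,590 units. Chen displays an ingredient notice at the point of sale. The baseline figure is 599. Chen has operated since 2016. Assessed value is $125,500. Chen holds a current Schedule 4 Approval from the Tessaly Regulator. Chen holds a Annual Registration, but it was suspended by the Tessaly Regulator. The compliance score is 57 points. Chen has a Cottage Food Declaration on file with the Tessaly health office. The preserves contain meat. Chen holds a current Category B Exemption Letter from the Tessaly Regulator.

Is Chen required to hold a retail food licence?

Exception (a) fails — no current Annual Registration is held.
All of (b)'s requirements are met (an ingredient notice is displayed; the number of selling days per month is 7, under the 8 limit). As to paragraphs (h)–(o): (h) is engaged (a current Schedule 4 Approval is held), but is itself disapplied by (i): (i) operates against (h): the preserves contain meat. (j) would limit (i) — aggregate throughput is 5,190 units, under the 5,450 units limit — but (k) sets (j) aside: (k) applies — the compliance score is 57 points, under the 60 points limit. (l) is triggered (some sales are to a restaurant for resale), but is overridden by (m): (m) operates against (l): the baseline figure is 599, below the 726 limit. (n) applies (the reference index is 548, meeting the 469 threshold), but is itself disapplied by (o): (o) operates against (n): a current Category B Exemption Letter is held. (b) remains available.
Exception (c) fails — there is no General Certificate in force.
Exception (d): the preserves are shelf-stable; a current Annual Approval is held; a current Tier D Declaration is held — every condition holds. However, paragraph (p) must be considered: (p) operates against (d): the coverage ratio is 73%, less than the 89% limit. So (d) is unavailable.
Exception (e) does not apply: the preserves are made in a commercial kitchen, not a home kitchen.

No — exception (b) applies; Chen is not required to hold a retail food licence.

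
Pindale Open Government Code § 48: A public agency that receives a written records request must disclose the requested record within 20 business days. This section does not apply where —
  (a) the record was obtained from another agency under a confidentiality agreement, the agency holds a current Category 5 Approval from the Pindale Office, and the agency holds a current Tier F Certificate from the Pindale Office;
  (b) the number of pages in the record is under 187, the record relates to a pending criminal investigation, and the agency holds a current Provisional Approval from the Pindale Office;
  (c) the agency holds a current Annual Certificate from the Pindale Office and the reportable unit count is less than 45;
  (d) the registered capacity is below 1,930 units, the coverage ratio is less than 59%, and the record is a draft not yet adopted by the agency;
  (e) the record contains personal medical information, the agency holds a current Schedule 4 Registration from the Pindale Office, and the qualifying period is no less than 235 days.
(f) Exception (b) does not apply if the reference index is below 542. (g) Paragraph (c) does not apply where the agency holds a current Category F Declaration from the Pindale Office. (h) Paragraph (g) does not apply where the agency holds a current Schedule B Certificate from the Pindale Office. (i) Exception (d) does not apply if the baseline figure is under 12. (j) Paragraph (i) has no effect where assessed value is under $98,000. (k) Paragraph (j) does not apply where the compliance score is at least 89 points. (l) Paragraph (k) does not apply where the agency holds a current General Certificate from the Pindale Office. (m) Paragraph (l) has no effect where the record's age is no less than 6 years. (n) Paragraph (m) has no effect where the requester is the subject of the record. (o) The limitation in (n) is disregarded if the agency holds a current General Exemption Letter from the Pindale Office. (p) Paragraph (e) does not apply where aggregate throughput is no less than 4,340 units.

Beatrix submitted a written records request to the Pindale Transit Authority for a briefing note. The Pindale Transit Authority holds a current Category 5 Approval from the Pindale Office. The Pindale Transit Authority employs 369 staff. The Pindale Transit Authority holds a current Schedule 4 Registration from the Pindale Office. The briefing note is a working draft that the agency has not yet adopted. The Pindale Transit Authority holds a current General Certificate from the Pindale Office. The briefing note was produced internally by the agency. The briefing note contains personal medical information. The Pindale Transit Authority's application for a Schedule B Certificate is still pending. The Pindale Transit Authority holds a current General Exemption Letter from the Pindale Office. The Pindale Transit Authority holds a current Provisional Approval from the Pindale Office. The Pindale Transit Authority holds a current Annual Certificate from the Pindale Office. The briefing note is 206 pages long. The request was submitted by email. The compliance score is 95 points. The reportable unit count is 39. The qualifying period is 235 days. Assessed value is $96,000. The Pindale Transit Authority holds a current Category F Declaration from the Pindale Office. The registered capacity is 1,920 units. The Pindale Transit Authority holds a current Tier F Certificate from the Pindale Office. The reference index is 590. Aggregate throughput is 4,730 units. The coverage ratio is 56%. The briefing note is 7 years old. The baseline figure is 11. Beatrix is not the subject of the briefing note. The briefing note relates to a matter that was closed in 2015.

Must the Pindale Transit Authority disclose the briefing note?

Yes — the Pindale Transit Authority must disclose the briefing note.

Exception (a) does not apply: the briefing note was produced internally.
Exception (b) fails — the number of pages in the record is 206, not under 187.
All of (c)'s requirements are met (a current Annual Certificate is held; the reportable unit count is 39, less than the 45 limit). However, paragraphs (g)–(h) must be considered: (g) applies — a current Category F Declaration is held. (h) is not engaged (the Schedule B Certificate is not current), so (g) stands. So (c) is unavailable.
All of (d)'s requirements are met (the registered capacity is 1,920 units, below the 1,930 units limit; the coverage ratio is 56%, less than the 59% limit; the briefing note is an unadopted draft). But: (i) operates against (d): the baseline figure is 11, under the 12 limit. (j) operates (assessed value is $96,000, under the $98,000 limit), but yields to (k): (k) applies — the compliance score is 95 points, meeting the 89 points threshold. (l) would limit (k) — a current General Certificate is held — but (m) sets (l) aside: (m) is engaged — the record's age is 7 years, meeting the 6 years threshold. (n) is inapplicable (Beatrix is not the subject of the briefing note), so (m) stands. (d) is therefore removed.
All of (e)'s requirements are met (the briefing note contains personal medical information; a current Schedule 4 Registration is held; the qualifying period is 235 days, meeting the 235 days threshold). But applying paragraph (p): (p) is engaged — aggregate throughput is 4,730 units, meeting the 4,340 units threshold. Exception (e) does not apply.
None of the exceptions is available; § 48 applies in full.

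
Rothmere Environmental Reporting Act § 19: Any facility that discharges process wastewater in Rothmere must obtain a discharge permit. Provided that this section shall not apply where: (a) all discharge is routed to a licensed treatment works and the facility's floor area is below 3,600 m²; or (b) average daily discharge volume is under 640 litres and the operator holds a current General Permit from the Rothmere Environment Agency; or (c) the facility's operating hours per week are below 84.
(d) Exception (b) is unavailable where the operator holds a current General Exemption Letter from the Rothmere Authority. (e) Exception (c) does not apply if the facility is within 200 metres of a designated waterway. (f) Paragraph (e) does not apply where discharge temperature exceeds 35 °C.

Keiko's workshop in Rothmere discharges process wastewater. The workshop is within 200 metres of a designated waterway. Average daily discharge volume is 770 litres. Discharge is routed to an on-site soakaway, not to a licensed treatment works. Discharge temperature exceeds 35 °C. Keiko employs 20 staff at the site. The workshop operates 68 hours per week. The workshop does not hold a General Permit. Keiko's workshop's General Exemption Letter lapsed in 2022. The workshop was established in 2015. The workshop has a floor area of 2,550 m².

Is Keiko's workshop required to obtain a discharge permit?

No — exception (c) applies; Keiko's workshop is not required to obtain a discharge permit.

Exception (a) does not apply: discharge is not routed to a licensed treatment works.
Exception (b) fails — average daily discharge volume is 770 litres, not under 640 litres.
Exception (c)'s conditions are all satisfied: the facility's operating hours per week are 68, below the 84 limit. As to paragraphs (e)–(f): (e) is triggered (the workshop is within 200 m of a designated waterway), but yields to (f): (f) operates — discharge temperature exceeds 35 °C. (c) remains available.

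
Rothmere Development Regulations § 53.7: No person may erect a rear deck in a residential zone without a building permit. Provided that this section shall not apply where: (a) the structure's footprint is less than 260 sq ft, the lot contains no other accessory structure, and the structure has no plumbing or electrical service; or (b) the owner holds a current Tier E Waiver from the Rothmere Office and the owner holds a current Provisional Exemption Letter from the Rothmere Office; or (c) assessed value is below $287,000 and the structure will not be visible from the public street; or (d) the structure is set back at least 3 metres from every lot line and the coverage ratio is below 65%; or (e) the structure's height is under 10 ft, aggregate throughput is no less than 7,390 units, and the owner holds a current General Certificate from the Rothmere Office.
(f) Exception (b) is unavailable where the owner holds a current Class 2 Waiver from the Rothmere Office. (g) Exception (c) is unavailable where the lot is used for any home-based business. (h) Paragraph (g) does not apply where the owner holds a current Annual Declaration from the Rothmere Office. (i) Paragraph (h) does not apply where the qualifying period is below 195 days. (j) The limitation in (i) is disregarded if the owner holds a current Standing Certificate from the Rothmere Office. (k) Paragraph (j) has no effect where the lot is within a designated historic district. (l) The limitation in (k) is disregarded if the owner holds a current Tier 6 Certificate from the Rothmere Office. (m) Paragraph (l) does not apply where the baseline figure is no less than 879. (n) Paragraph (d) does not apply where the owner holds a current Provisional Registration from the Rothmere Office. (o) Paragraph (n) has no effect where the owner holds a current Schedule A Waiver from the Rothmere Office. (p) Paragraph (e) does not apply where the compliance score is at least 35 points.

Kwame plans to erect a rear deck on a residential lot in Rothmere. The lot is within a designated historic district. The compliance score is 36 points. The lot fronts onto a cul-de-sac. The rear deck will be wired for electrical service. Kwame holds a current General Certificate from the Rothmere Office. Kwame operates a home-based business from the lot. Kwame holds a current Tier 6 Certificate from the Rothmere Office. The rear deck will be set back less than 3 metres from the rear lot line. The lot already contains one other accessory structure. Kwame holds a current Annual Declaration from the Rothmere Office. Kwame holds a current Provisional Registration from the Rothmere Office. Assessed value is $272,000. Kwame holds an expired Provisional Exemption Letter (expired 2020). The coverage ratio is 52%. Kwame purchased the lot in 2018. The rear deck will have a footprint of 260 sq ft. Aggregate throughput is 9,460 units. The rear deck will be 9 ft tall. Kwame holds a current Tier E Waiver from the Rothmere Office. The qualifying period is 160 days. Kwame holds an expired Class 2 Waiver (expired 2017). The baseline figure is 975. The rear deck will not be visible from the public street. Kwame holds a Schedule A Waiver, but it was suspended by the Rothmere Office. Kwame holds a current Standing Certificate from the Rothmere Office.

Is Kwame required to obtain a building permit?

Exception (a) requires that the structure's footprint is less than 260 sq ft; but the structure's footprint is 260 sq ft, not less than 260 sq ft, so (a) is unavailable.
Exception (b) fails — there is no Provisional Exemption Letter in force.
Exception (c): assessed value is $272,000, below the $287,000 limit; the structure will not be visible from the street — every condition holds. But: (g) operates against (c): a home-based business operates on the lot. (h) would limit (g) — a current Annual Declaration is held — but (i) sets (h) aside: (i) operates against (h): the qualifying period is 160 days, below the 195 days limit. (j) applies (a current Standing Certificate is held), but is set aside by (k): (k) is engaged — the lot is in a historic district. (l) is triggered (a current Tier 6 Certificate is held), but is itself disapplied by (m): (m) applies — the baseline figure is 975, meeting the 879 threshold. Exception (c) does not apply.
Exception (d) does not apply: the rear setback is under 3 m.
Exception (e): the structure's height is 9 ft, under the 10 ft limit; aggregate throughput is 9,460 units, meeting the 7,390 units threshold; a current General Certificate is held — every condition holds. Turning to paragraph (p): (p) operates against (e): the compliance score is 36 points, meeting the 35 points threshold. (e) is therefore removed.
None of the exceptions is available; § 53.7 applies in full.

Yes — Kwame must obtain a building permit.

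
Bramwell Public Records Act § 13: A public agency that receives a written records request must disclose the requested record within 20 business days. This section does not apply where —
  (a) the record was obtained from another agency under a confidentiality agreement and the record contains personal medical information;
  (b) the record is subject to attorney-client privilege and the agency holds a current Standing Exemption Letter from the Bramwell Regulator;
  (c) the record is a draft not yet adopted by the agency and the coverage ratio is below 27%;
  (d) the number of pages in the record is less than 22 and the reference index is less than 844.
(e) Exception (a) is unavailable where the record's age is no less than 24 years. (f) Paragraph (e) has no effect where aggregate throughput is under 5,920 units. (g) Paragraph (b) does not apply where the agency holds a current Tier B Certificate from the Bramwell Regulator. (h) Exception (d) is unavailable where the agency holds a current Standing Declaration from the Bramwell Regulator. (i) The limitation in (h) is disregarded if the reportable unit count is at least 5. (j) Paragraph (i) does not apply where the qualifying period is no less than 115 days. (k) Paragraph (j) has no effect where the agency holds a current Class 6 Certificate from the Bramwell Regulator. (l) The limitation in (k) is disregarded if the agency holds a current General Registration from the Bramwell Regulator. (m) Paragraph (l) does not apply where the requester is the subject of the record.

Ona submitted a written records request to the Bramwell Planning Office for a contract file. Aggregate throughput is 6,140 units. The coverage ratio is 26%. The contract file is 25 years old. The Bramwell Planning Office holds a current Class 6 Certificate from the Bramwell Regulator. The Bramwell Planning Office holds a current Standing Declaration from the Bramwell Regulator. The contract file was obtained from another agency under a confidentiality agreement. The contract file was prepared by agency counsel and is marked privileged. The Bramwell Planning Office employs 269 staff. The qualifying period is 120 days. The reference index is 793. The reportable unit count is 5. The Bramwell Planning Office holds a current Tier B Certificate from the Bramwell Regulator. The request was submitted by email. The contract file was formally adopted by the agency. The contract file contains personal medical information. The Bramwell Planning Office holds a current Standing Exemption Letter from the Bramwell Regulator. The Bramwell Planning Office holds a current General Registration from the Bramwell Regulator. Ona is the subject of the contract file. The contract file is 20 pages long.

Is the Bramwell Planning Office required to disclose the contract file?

No — exception (d) applies; the Bramwell Planning Office is not required to disclose the contract file.

All of (a)'s requirements are met (the contract file was obtained under a confidentiality agreement; the contract file contains personal medical information). Turning to paragraphs (e)–(f): (e) applies — the record's age is 25 years, meeting the 24 years threshold. (f) is not triggered (aggregate throughput is 6,140 units, not under 5,920 units), so (e) stands. Exception (a) does not apply.
All of (b)'s requirements are met (the contract file is privileged; a current Standing Exemption Letter is held). However, paragraph (g) must be considered: (g) operates against (b): a current Tier B Certificate is held. (b) is therefore removed.
Exception (c) does not apply: the contract file has been formally adopted.
All of (d)'s requirements are met (the number of pages in the record is 20, less than the 22 limit; the reference index is 793, less than the 844 limit). Considering the limiting provisions: (h) is engaged (a current Standing Declaration is held), but yields to (i): (i) operates against (h): the reportable unit count is 5, meeting the 5 threshold. (j) is engaged (the qualifying period is 120 days, meeting the 115 days threshold), but is set aside by (k): (k) operates against (j): a current Class 6 Certificate is held. (l) would limit (k) — a current General Registration is held — but (m) sets (l) aside: (m) operates against (l): Ona is the subject of the contract file. (d) remains available.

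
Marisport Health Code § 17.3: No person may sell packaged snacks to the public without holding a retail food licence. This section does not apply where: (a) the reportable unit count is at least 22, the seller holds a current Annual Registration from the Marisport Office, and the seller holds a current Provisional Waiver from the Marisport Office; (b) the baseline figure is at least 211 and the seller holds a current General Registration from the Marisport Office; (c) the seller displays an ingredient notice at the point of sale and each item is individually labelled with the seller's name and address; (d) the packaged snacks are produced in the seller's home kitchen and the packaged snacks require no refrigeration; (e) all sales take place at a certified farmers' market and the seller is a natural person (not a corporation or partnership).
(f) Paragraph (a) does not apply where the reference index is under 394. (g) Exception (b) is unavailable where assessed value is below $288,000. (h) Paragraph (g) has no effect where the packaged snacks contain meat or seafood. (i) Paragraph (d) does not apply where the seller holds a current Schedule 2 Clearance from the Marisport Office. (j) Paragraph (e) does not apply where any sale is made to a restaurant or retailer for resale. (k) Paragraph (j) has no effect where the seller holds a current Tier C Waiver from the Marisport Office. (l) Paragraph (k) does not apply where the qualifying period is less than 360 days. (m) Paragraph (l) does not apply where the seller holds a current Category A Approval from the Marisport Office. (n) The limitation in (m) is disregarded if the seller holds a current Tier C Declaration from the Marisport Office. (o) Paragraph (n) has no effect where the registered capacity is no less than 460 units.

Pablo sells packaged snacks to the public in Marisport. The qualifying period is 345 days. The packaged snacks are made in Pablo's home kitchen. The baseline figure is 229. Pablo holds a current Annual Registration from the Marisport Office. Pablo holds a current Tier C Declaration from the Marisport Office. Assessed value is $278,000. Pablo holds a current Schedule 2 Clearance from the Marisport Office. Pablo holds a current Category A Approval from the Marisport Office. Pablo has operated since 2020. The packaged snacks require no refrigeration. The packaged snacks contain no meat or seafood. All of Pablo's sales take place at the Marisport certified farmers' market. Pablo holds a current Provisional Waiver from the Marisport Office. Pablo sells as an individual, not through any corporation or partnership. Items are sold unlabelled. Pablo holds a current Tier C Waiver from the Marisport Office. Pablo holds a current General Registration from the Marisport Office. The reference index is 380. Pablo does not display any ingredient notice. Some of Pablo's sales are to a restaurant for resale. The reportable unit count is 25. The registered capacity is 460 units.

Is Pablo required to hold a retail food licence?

No — exception (e) applies; Pablo is not required to hold a retail food licence.

Exception (a)'s conditions are all satisfied: the reportable unit count is 25, meeting the 22 threshold; a current Annual Registration is held; a current Provisional Waiver is held. Turning to paragraph (f): (f) applies — the reference index is 380, under the 394 limit. (a) is therefore removed.
Exception (b) is satisfied on its face — the baseline figure is 229, meeting the 211 threshold; a current General Registration is held. However, paragraphs (g)–(h) must be considered: (g) operates against (b): assessed value is $278,000, below the $288,000 limit. (h) is not engaged (the packaged snacks contain no meat or seafood), so (g) stands. (b) is therefore removed.
Exception (c) does not apply: no ingredient notice is displayed.
Exception (d) is satisfied on its face — the packaged snacks are home-kitchen produced; the packaged snacks are shelf-stable. Turning to paragraph (i): (i) operates against (d): a current Schedule 2 Clearance is held. So (d) is unavailable.
Exception (e) is satisfied on its face — all sales are at a certified farmers' market; the seller is a natural person. Applying paragraphs (j)–(o): (j) would limit (e) — some sales are to a restaurant for resale — but (k) sets (j) aside: (k) is engaged — a current Tier C Waiver is held. (l) is triggered (the qualifying period is 345 days, less than the 360 days limit), but is displaced by (m): (m) operates against (l): a current Category A Approval is held. (n) applies (a current Tier C Declaration is held), but yields to (o): (o) operates against (n): the registered capacity is 460 units, meeting the 460 units threshold. Exception (e) stands.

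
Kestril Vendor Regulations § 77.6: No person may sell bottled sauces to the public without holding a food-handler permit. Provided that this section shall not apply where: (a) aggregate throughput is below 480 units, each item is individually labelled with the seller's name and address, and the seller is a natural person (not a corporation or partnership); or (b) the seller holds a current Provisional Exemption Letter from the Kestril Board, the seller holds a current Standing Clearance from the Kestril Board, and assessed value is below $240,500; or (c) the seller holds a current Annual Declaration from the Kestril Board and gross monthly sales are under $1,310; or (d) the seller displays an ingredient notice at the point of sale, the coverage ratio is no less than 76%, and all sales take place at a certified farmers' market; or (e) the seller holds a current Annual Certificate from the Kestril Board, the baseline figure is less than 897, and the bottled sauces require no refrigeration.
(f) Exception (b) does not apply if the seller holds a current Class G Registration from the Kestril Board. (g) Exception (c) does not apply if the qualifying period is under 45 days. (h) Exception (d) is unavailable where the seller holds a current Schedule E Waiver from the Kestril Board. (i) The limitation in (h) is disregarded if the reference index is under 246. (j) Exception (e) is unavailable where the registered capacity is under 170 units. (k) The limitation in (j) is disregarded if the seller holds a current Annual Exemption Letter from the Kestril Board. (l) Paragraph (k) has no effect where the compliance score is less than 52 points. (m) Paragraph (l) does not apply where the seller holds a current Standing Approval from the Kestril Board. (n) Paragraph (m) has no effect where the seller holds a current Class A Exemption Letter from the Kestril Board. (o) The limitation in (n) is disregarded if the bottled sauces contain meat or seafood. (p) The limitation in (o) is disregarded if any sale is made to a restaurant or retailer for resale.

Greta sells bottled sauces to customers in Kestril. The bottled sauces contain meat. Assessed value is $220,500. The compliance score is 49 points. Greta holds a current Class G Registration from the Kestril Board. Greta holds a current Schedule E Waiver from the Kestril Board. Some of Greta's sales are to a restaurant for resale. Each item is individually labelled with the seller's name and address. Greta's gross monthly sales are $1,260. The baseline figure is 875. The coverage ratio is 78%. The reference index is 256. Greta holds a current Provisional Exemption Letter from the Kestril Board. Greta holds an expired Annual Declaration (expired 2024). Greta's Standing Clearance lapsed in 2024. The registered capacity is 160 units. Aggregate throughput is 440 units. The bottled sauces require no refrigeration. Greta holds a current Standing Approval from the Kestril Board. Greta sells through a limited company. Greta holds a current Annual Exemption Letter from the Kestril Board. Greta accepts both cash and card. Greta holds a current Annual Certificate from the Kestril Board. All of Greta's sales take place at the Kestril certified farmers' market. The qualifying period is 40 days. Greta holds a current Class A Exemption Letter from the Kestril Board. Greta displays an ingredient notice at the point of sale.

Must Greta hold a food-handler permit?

Yes — Greta must hold a food-handler permit.

Exception (a) requires that the seller is a natural person (not a corporation or partnership); but the seller operates through a limited company, so (a) is unavailable.
Exception (b) does not apply: the Standing Clearance is not current.
Exception (c) does not apply: no current Annual Declaration is held.
Exception (d) is satisfied on its face — an ingredient notice is displayed; the coverage ratio is 78%, meeting the 76% threshold; all sales are at a certified farmers' market. However, paragraphs (h)–(i) must be considered: (h) operates against (d): a current Schedule E Waiver is held. (i), which would lift (h), does not operate here — the reference index is 256, not under 246. So (d) is unavailable.
Exception (e)'s conditions are all satisfied: a current Annual Certificate is held; the baseline figure is 875, less than the 897 limit; the bottled sauces are shelf-stable. Turning to paragraphs (j)–(p): (j) operates against (e): the registered capacity is 160 units, under the 170 units limit. (k) operates (a current Annual Exemption Letter is held), but is itself disapplied by (l): (l) is triggered — the compliance score is 49 points, less than the 52 points limit. (m) would limit (l) — a current Standing Approval is held — but (n) sets (m) aside: (n) operates against (m): a current Class A Exemption Letter is held. (o) is engaged (the bottled sauces contain meat), but is set aside by (p): (p) applies — some sales are to a restaurant for resale. So (e) is unavailable.
No exception is made out. Greta falls within the general rule.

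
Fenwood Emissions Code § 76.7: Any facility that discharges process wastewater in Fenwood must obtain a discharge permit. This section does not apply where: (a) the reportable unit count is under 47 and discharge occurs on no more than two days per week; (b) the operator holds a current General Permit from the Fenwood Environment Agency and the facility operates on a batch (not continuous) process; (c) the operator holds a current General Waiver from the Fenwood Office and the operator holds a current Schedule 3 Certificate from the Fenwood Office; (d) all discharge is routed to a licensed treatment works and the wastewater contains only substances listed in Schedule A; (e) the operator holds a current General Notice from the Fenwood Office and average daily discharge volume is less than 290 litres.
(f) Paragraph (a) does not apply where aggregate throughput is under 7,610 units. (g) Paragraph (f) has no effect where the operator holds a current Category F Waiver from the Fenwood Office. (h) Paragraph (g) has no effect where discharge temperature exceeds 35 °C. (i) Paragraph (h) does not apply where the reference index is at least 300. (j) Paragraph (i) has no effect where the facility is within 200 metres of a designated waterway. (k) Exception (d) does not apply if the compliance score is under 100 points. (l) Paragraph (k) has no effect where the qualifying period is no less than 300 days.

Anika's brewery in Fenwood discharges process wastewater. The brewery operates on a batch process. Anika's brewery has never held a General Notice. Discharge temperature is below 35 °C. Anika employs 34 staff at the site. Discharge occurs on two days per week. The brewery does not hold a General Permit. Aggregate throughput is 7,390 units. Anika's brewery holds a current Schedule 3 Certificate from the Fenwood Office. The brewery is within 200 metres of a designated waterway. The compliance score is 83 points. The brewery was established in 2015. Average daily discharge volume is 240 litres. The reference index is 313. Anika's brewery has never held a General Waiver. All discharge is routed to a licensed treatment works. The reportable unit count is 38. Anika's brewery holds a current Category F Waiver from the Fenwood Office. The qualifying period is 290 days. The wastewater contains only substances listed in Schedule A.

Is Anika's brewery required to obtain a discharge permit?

No — exception (a) applies; Anika's brewery is not required to obtain a discharge permit.

Exception (a) is satisfied on its face — the reportable unit count is 38, under the 47 limit; discharge occurs on no more than two days per week. Considering the limiting provisions: (f) applies (aggregate throughput is 7,390 units, under the 7,610 units limit), but is itself disapplied by (g): (g) operates — a current Category F Waiver is held. (h) is inapplicable (discharge temperature is below 35 °C), so (g) stands. Exception (a) stands.
Exception (b) requires that the operator holds a current General Permit from the Fenwood Environment Agency; but no General Permit is held, so (b) is unavailable.
Exception (c) requires that the operator holds a current General Waiver from the Fenwood Office; but the General Waiver is not current, so (c) is unavailable.
Exception (d) is satisfied on its face — discharge is routed to a licensed treatment works; the wastewater is Schedule-A-only. However, paragraphs (k)–(l) must be considered: (k) is engaged — the compliance score is 83 points, under the 100 points limit. (l), which would lift (k), is inapplicable — the qualifying period is 290 days, short of 300 days. Exception (d) does not apply.
Exception (e) requires that the operator holds a current General Notice from the Fenwood Office; but there is no General Notice in force, so (e) is unavailable.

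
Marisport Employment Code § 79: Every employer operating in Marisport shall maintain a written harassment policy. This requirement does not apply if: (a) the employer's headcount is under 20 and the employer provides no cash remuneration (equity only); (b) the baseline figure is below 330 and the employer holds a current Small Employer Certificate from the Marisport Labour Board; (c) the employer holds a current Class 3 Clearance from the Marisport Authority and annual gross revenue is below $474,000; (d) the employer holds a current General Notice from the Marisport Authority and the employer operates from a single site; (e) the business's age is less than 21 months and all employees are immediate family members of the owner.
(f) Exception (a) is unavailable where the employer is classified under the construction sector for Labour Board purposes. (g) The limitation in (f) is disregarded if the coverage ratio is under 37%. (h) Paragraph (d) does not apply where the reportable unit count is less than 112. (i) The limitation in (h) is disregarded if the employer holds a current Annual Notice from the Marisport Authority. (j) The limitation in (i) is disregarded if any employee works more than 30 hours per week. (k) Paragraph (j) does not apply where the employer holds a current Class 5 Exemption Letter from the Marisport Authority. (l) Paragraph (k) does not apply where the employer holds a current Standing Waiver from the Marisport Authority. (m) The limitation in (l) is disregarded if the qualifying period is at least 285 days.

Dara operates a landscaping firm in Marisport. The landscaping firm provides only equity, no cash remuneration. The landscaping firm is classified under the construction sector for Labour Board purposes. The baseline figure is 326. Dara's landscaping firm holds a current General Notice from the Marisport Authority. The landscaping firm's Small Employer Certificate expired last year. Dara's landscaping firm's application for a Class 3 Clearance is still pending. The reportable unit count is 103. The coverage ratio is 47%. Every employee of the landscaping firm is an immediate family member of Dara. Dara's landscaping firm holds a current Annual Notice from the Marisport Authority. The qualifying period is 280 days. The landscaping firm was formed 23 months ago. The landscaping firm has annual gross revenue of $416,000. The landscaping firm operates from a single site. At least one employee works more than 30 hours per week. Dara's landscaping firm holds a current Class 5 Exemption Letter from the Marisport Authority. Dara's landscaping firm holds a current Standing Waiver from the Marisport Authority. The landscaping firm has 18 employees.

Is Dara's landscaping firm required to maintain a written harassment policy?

Yes — Dara's landscaping firm must maintain a written harassment policy.

Exception (a)'s conditions are all satisfied: the employer's headcount is 18, under the 20 limit; remuneration is equity-only. However, paragraphs (f)–(g) must be considered: (f) operates against (a): the landscaping firm is classified under the construction sector. (g) is inapplicable (the coverage ratio is 47%, not under 37%), so (f) stands. (a) is therefore removed.
Exception (b) requires that the employer holds a current Small Employer Certificate from the Marisport Labour Board; but the Small Employer Certificate has expired, so (b) is unavailable.
Exception (c) fails — no current Class 3 Clearance is held.
Exception (d) is satisfied on its face — a current General Notice is held; the employer operates from a single site. However, paragraphs (h)–(m) must be considered: (h) operates against (d): the reportable unit count is 103, less than the 112 limit. (i) is triggered (a current Annual Notice is held), but is itself disapplied by (j): (j) is triggered — at least one employee exceeds 30 hours/week. (k) operates (a current Class 5 Exemption Letter is held), but is set aside by (l): (l) is engaged — a current Standing Waiver is held. (m) does not operate here (the qualifying period is 280 days, short of 285 days), so (l) stands. Exception (d) does not apply.
Exception (e) fails — the business's age is 23 months, not less than 21 months.
No exception displaces § 79.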